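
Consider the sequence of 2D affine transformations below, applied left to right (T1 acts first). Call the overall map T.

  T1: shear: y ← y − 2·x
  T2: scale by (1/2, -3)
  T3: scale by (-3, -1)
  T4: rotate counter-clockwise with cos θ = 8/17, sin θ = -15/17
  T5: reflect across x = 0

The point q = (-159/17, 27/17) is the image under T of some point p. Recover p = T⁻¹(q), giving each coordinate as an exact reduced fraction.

T1 = [1 0 0; -2 1 0; 0 0 1]
T2·T1 = [1/2 0 0; 6 -3 0; 0 0 1]
T3·…·T1 = [-3/2 0 0; -6 3 0; 0 0 1]
T4·…·T1 = [-6 45/17 0; -3/2 24/17 0; 0 0 1]
T5·…·T1 = [6 -45/17 0; -3/2 24/17 0; 0 0 1]
det M = 9/2; M⁻¹ = [16/51 10/17 0; 1/3 4/3 0; 0 0 1]
M⁻¹ · (-159/17, 27/17)ᵀ = (-2, -1)ᵀ

p = (-2, -1)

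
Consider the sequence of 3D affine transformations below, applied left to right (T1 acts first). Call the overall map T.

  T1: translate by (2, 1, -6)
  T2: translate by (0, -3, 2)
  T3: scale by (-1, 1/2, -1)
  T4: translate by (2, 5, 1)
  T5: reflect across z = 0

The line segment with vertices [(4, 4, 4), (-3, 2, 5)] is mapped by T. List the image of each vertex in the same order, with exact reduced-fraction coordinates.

T1 translate by (2, 1, -6): (4, 4, 4) → (6, 5, -2); (-3, 2, 5) → (-1, 3, -1)
T2 translate by (0, -3, 2): (6, 5, -2) → (6, 2, 0); (-1, 3, -1) → (-1, 0, 1)
T3 scale by (-1, 1/2, -1): (6, 2, 0) → (-6, 1, 0); (-1, 0, 1) → (1, 0, -1)
T4 translate by (2, 5, 1): (-6, 1, 0) → (-4, 6, 1); (1, 0, -1) → (3, 5, 0)
T5 reflect across z = 0: (-4, 6, 1) → (-4, 6, -1); (3, 5, 0) → (3, 5, 0)

image vertices: (-4, 6, -1), (3, 5, 0)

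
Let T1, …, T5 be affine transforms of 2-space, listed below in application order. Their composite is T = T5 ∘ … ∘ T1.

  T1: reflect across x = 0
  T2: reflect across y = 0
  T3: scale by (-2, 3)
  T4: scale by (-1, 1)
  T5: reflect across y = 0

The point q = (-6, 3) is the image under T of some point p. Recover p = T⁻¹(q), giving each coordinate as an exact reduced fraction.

p = (3, 1)

T1 = [-1 0 0; 0 1 0; 0 0 1]
T2·T1 = [-1 0 0; 0 -1 0; 0 0 1]
T3·…·T1 = [2 0 0; 0 -3 0; 0 0 1]
T4·…·T1 = [-2 0 0; 0 -3 0; 0 0 1]
T5·…·T1 = [-2 0 0; 0 3 0; 0 0 1]
det M = -6; M⁻¹ = [-1/2 0 0; 0 1/3 0; 0 0 1]
M⁻¹ · (-6, 3)ᵀ = (3, 1)ᵀ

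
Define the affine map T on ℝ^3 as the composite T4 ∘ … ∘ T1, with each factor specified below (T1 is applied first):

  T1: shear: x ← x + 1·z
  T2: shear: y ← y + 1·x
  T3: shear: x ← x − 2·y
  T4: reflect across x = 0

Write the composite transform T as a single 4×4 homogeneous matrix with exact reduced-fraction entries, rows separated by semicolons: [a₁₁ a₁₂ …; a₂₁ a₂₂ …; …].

T = [1 2 1 0; 1 1 1 0; 0 0 1 0; 0 0 0 1]

T1 = [1 0 1 0; 0 1 0 0; 0 0 1 0; 0 0 0 1]
T2·T1 = [1 0 1 0; 1 1 1 0; 0 0 1 0; 0 0 0 1]
T3·…·T1 = [-1 -2 -1 0; 1 1 1 0; 0 0 1 0; 0 0 0 1]
T4·…·T1 = [1 2 1 0; 1 1 1 0; 0 0 1 0; 0 0 0 1]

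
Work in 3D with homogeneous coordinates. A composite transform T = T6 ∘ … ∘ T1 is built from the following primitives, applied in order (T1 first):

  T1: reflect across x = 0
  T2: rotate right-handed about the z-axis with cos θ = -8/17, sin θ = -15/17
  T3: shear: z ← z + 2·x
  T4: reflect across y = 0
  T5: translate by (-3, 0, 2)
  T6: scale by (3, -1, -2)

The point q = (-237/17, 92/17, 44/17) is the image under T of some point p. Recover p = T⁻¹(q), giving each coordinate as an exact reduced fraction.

p = (4, -4, 0)

T1 = [-1 0 0 0; 0 1 0 0; 0 0 1 0; 0 0 0 1]
T2·T1 = [8/17 15/17 0 0; 15/17 -8/17 0 0; 0 0 1 0; 0 0 0 1]
T3·…·T1 = [8/17 15/17 0 0; 15/17 -8/17 0 0; 16/17 30/17 1 0; 0 0 0 1]
T4·…·T1 = [8/17 15/17 0 0; -15/17 8/17 0 0; 16/17 30/17 1 0; 0 0 0 1]
T5·…·T1 = [8/17 15/17 0 -3; -15/17 8/17 0 0; 16/17 30/17 1 2; 0 0 0 1]
T6·…·T1 = [24/17 45/17 0 -9; 15/17 -8/17 0 0; -32/17 -60/17 -2 -4; 0 0 0 1]
det M = 6; M⁻¹ = [8/51 15/17 0 24/17; 5/17 -8/17 0 45/17; -2/3 0 -1/2 -8; 0 0 0 1]
M⁻¹ · (-237/17, 92/17, 44/17)ᵀ = (4, -4, 0)ᵀ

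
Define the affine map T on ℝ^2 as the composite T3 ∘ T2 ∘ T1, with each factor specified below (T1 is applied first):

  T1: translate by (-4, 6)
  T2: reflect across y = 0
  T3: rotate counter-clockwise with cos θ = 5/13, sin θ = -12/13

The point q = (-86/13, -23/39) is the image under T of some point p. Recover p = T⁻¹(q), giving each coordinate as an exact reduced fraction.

p = (2, 1/3)

T1 = [1 0 -4; 0 1 6; 0 0 1]
T2·T1 = [1 0 -4; 0 -1 -6; 0 0 1]
T3·…·T1 = [5/13 -12/13 -92/13; -12/13 -5/13 18/13; 0 0 1]
det M = -1; M⁻¹ = [5/13 -12/13 4; -12/13 -5/13 -6; 0 0 1]
M⁻¹ · (-86/13, -23/39)ᵀ = (2, 1/3)ᵀ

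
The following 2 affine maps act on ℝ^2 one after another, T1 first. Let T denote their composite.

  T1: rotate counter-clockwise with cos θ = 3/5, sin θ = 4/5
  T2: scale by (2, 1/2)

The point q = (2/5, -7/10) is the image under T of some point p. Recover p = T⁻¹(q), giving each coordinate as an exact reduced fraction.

T1 = [3/5 -4/5 0; 4/5 3/5 0; 0 0 1]
T2·T1 = [6/5 -8/5 0; 2/5 3/10 0; 0 0 1]
det M = 1; M⁻¹ = [3/10 8/5 0; -2/5 6/5 0; 0 0 1]
M⁻¹ · (2/5, -7/10)ᵀ = (-1, -1)ᵀ

p = (-1, -1)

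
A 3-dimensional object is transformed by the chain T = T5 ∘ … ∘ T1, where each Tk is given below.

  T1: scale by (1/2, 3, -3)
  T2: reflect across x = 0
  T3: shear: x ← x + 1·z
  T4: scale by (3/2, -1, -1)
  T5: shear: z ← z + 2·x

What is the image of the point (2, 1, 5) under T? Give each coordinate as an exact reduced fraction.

T(p) = (-24, -3, -33)

T1 scale by (1/2, 3, -3): (2, 1, 5) → (1, 3, -15)
T2 reflect across x = 0: (1, 3, -15) → (-1, 3, -15)
T3 shear: x ← x + 1·z: (-1, 3, -15) → (-16, 3, -15)
T4 scale by (3/2, -1, -1): (-16, 3, -15) → (-24, -3, 15)
T5 shear: z ← z + 2·x: (-24, -3, 15) → (-24, -3, -33)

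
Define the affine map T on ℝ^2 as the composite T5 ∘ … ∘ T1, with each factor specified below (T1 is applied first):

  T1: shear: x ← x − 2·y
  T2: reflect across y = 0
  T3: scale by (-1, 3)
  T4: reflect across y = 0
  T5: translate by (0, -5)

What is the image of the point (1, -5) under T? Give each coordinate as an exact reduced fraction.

T(p) = (-11, -20)

T1 shear: x ← x − 2·y: (1, -5) → (11, -5)
T2 reflect across y = 0: (11, -5) → (11, 5)
T3 scale by (-1, 3): (11, 5) → (-11, 15)
T4 reflect across y = 0: (-11, 15) → (-11, -15)
T5 translate by (0, -5): (-11, -15) → (-11, -20)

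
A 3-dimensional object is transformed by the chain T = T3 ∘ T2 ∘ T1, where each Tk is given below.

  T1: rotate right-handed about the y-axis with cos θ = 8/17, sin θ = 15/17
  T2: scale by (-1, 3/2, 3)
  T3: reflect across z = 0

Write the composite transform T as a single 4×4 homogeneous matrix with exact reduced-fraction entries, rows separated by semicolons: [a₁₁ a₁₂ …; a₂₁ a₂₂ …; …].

T1 = [8/17 0 15/17 0; 0 1 0 0; -15/17 0 8/17 0; 0 0 0 1]
T2·T1 = [-8/17 0 -15/17 0; 0 3/2 0 0; -45/17 0 24/17 0; 0 0 0 1]
T3·…·T1 = [-8/17 0 -15/17 0; 0 3/2 0 0; 45/17 0 -24/17 0; 0 0 0 1]

T = [-8/17 0 -15/17 0; 0 3/2 0 0; 45/17 0 -24/17 0; 0 0 0 1]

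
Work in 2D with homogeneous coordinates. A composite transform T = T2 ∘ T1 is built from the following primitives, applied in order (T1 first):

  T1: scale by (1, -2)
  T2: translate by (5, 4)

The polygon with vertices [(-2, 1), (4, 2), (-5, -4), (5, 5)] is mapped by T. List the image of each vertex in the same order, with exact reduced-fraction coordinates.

T1 scale by (1, -2): (-2, 1) → (-2, -2); (4, 2) → (4, -4); (-5, -4) → (-5, 8); (5, 5) → (5, -10)
T2 translate by (5, 4): (-2, -2) → (3, 2); (4, -4) → (9, 0); (-5, 8) → (0, 12); (5, -10) → (10, -6)

image vertices: (3, 2), (9, 0), (0, 12), (10, -6)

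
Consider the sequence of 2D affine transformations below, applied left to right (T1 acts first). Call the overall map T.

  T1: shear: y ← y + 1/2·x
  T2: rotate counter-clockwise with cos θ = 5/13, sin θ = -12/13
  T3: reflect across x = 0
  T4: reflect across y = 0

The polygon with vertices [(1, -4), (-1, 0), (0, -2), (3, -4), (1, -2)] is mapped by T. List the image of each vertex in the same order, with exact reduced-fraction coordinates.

T1 shear: y ← y + 1/2·x: (1, -4) → (1, -7/2); (-1, 0) → (-1, -1/2); (0, -2) → (0, -2); (3, -4) → (3, -5/2); (1, -2) → (1, -3/2)
T2 rotate counter-clockwise with cos θ = 5/13, sin θ = -12/13: (1, -7/2) → (-37/13, -59/26); (-1, -1/2) → (-11/13, 19/26); (0, -2) → (-24/13, -10/13); (3, -5/2) → (-15/13, -97/26); (1, -3/2) → (-1, -3/2)
T3 reflect across x = 0: (-37/13, -59/26) → (37/13, -59/26); (-11/13, 19/26) → (11/13, 19/26); (-24/13, -10/13) → (24/13, -10/13); (-15/13, -97/26) → (15/13, -97/26); (-1, -3/2) → (1, -3/2)
T4 reflect across y = 0: (37/13, -59/26) → (37/13, 59/26); (11/13, 19/26) → (11/13, -19/26); (24/13, -10/13) → (24/13, 10/13); (15/13, -97/26) → (15/13, 97/26); (1, -3/2) → (1, 3/2)

image vertices: (37/13, 59/26), (11/13, -19/26), (24/13, 10/13), (15/13, 97/26), (1, 3/2)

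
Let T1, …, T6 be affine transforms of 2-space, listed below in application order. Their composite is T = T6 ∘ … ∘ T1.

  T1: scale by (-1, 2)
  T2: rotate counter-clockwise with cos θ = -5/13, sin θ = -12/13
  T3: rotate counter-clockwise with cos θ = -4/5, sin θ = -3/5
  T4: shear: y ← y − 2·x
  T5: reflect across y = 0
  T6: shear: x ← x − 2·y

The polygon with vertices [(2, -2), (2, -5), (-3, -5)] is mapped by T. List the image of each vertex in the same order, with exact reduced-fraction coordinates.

image vertices: (-976/65, 126/13), (-1918/65, 258/13), (-1048/65, 163/13)

T1 scale by (-1, 2): (2, -2) → (-2, -4); (2, -5) → (-2, -10); (-3, -5) → (3, -10)
T2 rotate counter-clockwise with cos θ = -5/13, sin θ = -12/13: (-2, -4) → (-38/13, 44/13); (-2, -10) → (-110/13, 74/13); (3, -10) → (-135/13, 14/13)
T3 rotate counter-clockwise with cos θ = -4/5, sin θ = -3/5: (-38/13, 44/13) → (284/65, -62/65); (-110/13, 74/13) → (662/65, 34/65); (-135/13, 14/13) → (582/65, 349/65)
T4 shear: y ← y − 2·x: (284/65, -62/65) → (284/65, -126/13); (662/65, 34/65) → (662/65, -258/13); (582/65, 349/65) → (582/65, -163/13)
T5 reflect across y = 0: (284/65, -126/13) → (284/65, 126/13); (662/65, -258/13) → (662/65, 258/13); (582/65, -163/13) → (582/65, 163/13)
T6 shear: x ← x − 2·y: (284/65, 126/13) → (-976/65, 126/13); (662/65, 258/13) → (-1918/65, 258/13); (582/65, 163/13) → (-1048/65, 163/13)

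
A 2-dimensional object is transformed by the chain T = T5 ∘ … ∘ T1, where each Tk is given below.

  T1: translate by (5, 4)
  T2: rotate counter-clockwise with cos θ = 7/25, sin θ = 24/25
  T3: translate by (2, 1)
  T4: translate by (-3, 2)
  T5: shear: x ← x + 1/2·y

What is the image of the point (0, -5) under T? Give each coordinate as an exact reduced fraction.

T1 translate by (5, 4): (0, -5) → (5, -1)
T2 rotate counter-clockwise with cos θ = 7/25, sin θ = 24/25: (5, -1) → (59/25, 113/25)
T3 translate by (2, 1): (59/25, 113/25) → (109/25, 138/25)
T4 translate by (-3, 2): (109/25, 138/25) → (34/25, 188/25)
T5 shear: x ← x + 1/2·y: (34/25, 188/25) → (128/25, 188/25)

T(p) = (128/25, 188/25)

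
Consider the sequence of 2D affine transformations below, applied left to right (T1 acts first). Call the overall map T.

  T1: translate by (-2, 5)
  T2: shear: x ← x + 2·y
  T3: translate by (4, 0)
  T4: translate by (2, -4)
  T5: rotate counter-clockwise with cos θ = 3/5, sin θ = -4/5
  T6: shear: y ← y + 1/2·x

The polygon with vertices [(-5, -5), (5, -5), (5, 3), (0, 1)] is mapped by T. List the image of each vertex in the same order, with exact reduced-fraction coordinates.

T1 translate by (-2, 5): (-5, -5) → (-7, 0); (5, -5) → (3, 0); (5, 3) → (3, 8); (0, 1) → (-2, 6)
T2 shear: x ← x + 2·y: (-7, 0) → (-7, 0); (3, 0) → (3, 0); (3, 8) → (19, 8); (-2, 6) → (10, 6)
T3 translate by (4, 0): (-7, 0) → (-3, 0); (3, 0) → (7, 0); (19, 8) → (23, 8); (10, 6) → (14, 6)
T4 translate by (2, -4): (-3, 0) → (-1, -4); (7, 0) → (9, -4); (23, 8) → (25, 4); (14, 6) → (16, 2)
T5 rotate counter-clockwise with cos θ = 3/5, sin θ = -4/5: (-1, -4) → (-19/5, -8/5); (9, -4) → (11/5, -48/5); (25, 4) → (91/5, -88/5); (16, 2) → (56/5, -58/5)
T6 shear: y ← y + 1/2·x: (-19/5, -8/5) → (-19/5, -7/2); (11/5, -48/5) → (11/5, -17/2); (91/5, -88/5) → (91/5, -17/2); (56/5, -58/5) → (56/5, -6)

image vertices: (-19/5, -7/2), (11/5, -17/2), (91/5, -17/2), (56/5, -6)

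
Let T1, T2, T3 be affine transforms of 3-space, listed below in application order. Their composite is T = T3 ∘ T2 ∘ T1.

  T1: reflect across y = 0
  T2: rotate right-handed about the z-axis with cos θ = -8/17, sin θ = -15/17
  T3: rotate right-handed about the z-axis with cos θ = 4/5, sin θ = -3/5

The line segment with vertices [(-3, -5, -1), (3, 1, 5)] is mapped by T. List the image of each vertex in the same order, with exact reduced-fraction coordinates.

image vertices: (411/85, -277/85, -1), (-267/85, -31/85, 5)

T1 reflect across y = 0: (-3, -5, -1) → (-3, 5, -1); (3, 1, 5) → (3, -1, 5)
T2 rotate right-handed about the z-axis with cos θ = -8/17, sin θ = -15/17: (-3, 5, -1) → (99/17, 5/17, -1); (3, -1, 5) → (-39/17, -37/17, 5)
T3 rotate right-handed about the z-axis with cos θ = 4/5, sin θ = -3/5: (99/17, 5/17, -1) → (411/85, -277/85, -1); (-39/17, -37/17, 5) → (-267/85, -31/85, 5)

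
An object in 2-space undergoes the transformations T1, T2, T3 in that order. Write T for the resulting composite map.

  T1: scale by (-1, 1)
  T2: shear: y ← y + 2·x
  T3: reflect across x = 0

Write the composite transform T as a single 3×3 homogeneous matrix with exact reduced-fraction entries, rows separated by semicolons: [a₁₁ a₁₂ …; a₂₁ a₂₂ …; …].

T = [1 0 0; -2 1 0; 0 0 1]

T1 = [-1 0 0; 0 1 0; 0 0 1]
T2·T1 = [-1 0 0; -2 1 0; 0 0 1]
T3·…·T1 = [1 0 0; -2 1 0; 0 0 1]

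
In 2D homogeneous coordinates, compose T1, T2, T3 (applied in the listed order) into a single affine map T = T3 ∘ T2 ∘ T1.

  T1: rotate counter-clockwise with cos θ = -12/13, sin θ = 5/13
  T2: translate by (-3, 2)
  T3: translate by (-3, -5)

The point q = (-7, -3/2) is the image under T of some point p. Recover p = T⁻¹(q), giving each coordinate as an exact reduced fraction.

T1 = [-12/13 -5/13 0; 5/13 -12/13 0; 0 0 1]
T2·T1 = [-12/13 -5/13 -3; 5/13 -12/13 2; 0 0 1]
T3·…·T1 = [-12/13 -5/13 -6; 5/13 -12/13 -3; 0 0 1]
det M = 1; M⁻¹ = [-12/13 5/13 -57/13; -5/13 -12/13 -66/13; 0 0 1]
M⁻¹ · (-7, -3/2)ᵀ = (3/2, -1)ᵀ

p = (3/2, -1)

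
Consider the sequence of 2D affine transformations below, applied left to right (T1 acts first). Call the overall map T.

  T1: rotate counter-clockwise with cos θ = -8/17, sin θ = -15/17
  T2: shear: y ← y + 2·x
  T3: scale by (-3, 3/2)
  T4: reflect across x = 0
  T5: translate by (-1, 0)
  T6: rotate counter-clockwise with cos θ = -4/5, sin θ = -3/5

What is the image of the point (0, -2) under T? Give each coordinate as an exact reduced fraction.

T(p) = (46/17, 117/17)

T1 rotate counter-clockwise with cos θ = -8/17, sin θ = -15/17: (0, -2) → (-30/17, 16/17)
T2 shear: y ← y + 2·x: (-30/17, 16/17) → (-30/17, -44/17)
T3 scale by (-3, 3/2): (-30/17, -44/17) → (90/17, -66/17)
T4 reflect across x = 0: (90/17, -66/17) → (-90/17, -66/17)
T5 translate by (-1, 0): (-90/17, -66/17) → (-107/17, -66/17)
T6 rotate counter-clockwise with cos θ = -4/5, sin θ = -3/5: (-107/17, -66/17) → (46/17, 117/17)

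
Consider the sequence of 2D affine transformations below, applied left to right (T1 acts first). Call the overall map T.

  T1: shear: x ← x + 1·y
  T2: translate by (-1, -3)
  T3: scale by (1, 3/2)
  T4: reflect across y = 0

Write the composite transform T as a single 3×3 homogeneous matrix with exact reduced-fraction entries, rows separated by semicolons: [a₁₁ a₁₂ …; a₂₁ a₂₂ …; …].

T1 = [1 1 0; 0 1 0; 0 0 1]
T2·T1 = [1 1 -1; 0 1 -3; 0 0 1]
T3·…·T1 = [1 1 -1; 0 3/2 -9/2; 0 0 1]
T4·…·T1 = [1 1 -1; 0 -3/2 9/2; 0 0 1]

T = [1 1 -1; 0 -3/2 9/2; 0 0 1]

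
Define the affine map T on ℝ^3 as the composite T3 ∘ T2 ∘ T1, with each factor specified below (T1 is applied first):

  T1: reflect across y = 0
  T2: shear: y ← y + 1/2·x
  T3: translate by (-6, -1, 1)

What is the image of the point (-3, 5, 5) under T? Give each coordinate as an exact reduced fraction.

T(p) = (-9, -15/2, 6)

T1 reflect across y = 0: (-3, 5, 5) → (-3, -5, 5)
T2 shear: y ← y + 1/2·x: (-3, -5, 5) → (-3, -13/2, 5)
T3 translate by (-6, -1, 1): (-3, -13/2, 5) → (-9, -15/2, 6)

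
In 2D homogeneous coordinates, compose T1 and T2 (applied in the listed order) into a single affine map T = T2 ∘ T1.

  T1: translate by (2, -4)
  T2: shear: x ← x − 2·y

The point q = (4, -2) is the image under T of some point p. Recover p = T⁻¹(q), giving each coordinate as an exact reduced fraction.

p = (-2, 2)

T1 = [1 0 2; 0 1 -4; 0 0 1]
T2·T1 = [1 -2 10; 0 1 -4; 0 0 1]
det M = 1; M⁻¹ = [1 2 -2; 0 1 4; 0 0 1]
M⁻¹ · (4, -2)ᵀ = (-2, 2)ᵀ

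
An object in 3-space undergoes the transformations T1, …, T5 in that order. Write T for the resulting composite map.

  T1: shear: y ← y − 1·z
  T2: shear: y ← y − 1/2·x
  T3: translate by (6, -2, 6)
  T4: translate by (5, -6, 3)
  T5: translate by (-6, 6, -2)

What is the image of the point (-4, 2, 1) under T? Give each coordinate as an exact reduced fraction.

T1 shear: y ← y − 1·z: (-4, 2, 1) → (-4, 1, 1)
T2 shear: y ← y − 1/2·x: (-4, 1, 1) → (-4, 3, 1)
T3 translate by (6, -2, 6): (-4, 3, 1) → (2, 1, 7)
T4 translate by (5, -6, 3): (2, 1, 7) → (7, -5, 10)
T5 translate by (-6, 6, -2): (7, -5, 10) → (1, 1, 8)

T(p) = (1, 1, 8)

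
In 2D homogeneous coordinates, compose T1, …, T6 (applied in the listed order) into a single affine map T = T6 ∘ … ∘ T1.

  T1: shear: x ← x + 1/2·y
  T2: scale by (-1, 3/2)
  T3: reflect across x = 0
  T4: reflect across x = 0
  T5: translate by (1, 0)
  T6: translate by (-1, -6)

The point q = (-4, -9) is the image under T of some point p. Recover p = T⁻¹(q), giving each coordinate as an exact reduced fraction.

p = (5, -2)

T1 = [1 1/2 0; 0 1 0; 0 0 1]
T2·T1 = [-1 -1/2 0; 0 3/2 0; 0 0 1]
T3·…·T1 = [1 1/2 0; 0 3/2 0; 0 0 1]
T4·…·T1 = [-1 -1/2 0; 0 3/2 0; 0 0 1]
T5·…·T1 = [-1 -1/2 1; 0 3/2 0; 0 0 1]
T6·…·T1 = [-1 -1/2 0; 0 3/2 -6; 0 0 1]
det M = -3/2; M⁻¹ = [-1 -1/3 -2; 0 2/3 4; 0 0 1]
M⁻¹ · (-4, -9)ᵀ = (5, -2)ᵀ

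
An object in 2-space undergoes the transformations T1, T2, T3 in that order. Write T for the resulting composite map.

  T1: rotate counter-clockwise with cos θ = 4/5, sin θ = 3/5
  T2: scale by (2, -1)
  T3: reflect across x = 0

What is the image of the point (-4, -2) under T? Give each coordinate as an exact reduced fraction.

T(p) = (4, 4)

T1 rotate counter-clockwise with cos θ = 4/5, sin θ = 3/5: (-4, -2) → (-2, -4)
T2 scale by (2, -1): (-2, -4) → (-4, 4)
T3 reflect across x = 0: (-4, 4) → (4, 4)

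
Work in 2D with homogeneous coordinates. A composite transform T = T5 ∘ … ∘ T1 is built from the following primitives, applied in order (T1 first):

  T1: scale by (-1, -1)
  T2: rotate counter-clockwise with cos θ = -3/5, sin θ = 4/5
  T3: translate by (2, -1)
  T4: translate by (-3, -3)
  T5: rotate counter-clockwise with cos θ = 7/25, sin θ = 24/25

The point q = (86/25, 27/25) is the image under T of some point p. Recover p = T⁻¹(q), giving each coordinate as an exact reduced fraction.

p = (1, 3)

T1 = [-1 0 0; 0 -1 0; 0 0 1]
T2·T1 = [3/5 4/5 0; -4/5 3/5 0; 0 0 1]
T3·…·T1 = [3/5 4/5 2; -4/5 3/5 -1; 0 0 1]
T4·…·T1 = [3/5 4/5 -1; -4/5 3/5 -4; 0 0 1]
T5·…·T1 = [117/125 -44/125 89/25; 44/125 117/125 -52/25; 0 0 1]
det M = 1; M⁻¹ = [117/125 44/125 -13/5; -44/125 117/125 16/5; 0 0 1]
M⁻¹ · (86/25, 27/25)ᵀ = (1, 3)ᵀ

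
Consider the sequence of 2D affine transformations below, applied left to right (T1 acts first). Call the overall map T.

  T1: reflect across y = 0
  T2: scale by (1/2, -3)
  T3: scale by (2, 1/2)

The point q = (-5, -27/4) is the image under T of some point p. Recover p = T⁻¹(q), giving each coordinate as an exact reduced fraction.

p = (-5, -9/2)

T1 = [1 0 0; 0 -1 0; 0 0 1]
T2·T1 = [1/2 0 0; 0 3 0; 0 0 1]
T3·…·T1 = [1 0 0; 0 3/2 0; 0 0 1]
det M = 3/2; M⁻¹ = [1 0 0; 0 2/3 0; 0 0 1]
M⁻¹ · (-5, -27/4)ᵀ = (-5, -9/2)ᵀ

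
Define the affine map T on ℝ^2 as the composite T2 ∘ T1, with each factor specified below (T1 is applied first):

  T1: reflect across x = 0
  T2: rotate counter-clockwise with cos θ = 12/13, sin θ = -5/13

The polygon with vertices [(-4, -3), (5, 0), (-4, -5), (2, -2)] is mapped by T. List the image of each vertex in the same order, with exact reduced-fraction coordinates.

image vertices: (33/13, -56/13), (-60/13, 25/13), (23/13, -80/13), (-34/13, -14/13)

T1 reflect across x = 0: (-4, -3) → (4, -3); (5, 0) → (-5, 0); (-4, -5) → (4, -5); (2, -2) → (-2, -2)
T2 rotate counter-clockwise with cos θ = 12/13, sin θ = -5/13: (4, -3) → (33/13, -56/13); (-5, 0) → (-60/13, 25/13); (4, -5) → (23/13, -80/13); (-2, -2) → (-34/13, -14/13)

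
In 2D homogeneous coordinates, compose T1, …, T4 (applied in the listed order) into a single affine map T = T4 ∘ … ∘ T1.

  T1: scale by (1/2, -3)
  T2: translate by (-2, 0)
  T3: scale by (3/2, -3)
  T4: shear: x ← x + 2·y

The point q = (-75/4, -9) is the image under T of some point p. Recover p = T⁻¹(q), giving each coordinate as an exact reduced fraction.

p = (3, -1)

T1 = [1/2 0 0; 0 -3 0; 0 0 1]
T2·T1 = [1/2 0 -2; 0 -3 0; 0 0 1]
T3·…·T1 = [3/4 0 -3; 0 9 0; 0 0 1]
T4·…·T1 = [3/4 18 -3; 0 9 0; 0 0 1]
det M = 27/4; M⁻¹ = [4/3 -8/3 4; 0 1/9 0; 0 0 1]
M⁻¹ · (-75/4, -9)ᵀ = (3, -1)ᵀ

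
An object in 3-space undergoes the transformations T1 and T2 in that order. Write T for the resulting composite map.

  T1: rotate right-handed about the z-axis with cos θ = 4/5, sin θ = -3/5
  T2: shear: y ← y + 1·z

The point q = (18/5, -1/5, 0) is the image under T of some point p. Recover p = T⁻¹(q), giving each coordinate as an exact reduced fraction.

p = (3, 2, 0)

T1 = [4/5 3/5 0 0; -3/5 4/5 0 0; 0 0 1 0; 0 0 0 1]
T2·T1 = [4/5 3/5 0 0; -3/5 4/5 1 0; 0 0 1 0; 0 0 0 1]
det M = 1; M⁻¹ = [4/5 -3/5 3/5 0; 3/5 4/5 -4/5 0; 0 0 1 0; 0 0 0 1]
M⁻¹ · (18/5, -1/5, 0)ᵀ = (3, 2, 0)ᵀ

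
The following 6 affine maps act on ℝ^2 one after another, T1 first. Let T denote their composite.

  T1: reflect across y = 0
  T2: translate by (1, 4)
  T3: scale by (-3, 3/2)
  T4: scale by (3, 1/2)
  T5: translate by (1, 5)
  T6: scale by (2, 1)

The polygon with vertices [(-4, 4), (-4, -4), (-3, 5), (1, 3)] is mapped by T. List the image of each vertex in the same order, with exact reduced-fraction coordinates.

image vertices: (56, 5), (56, 11), (38, 17/4), (-34, 23/4)

T1 reflect across y = 0: (-4, 4) → (-4, -4); (-4, -4) → (-4, 4); (-3, 5) → (-3, -5); (1, 3) → (1, -3)
T2 translate by (1, 4): (-4, -4) → (-3, 0); (-4, 4) → (-3, 8); (-3, -5) → (-2, -1); (1, -3) → (2, 1)
T3 scale by (-3, 3/2): (-3, 0) → (9, 0); (-3, 8) → (9, 12); (-2, -1) → (6, -3/2); (2, 1) → (-6, 3/2)
T4 scale by (3, 1/2): (9, 0) → (27, 0); (9, 12) → (27, 6); (6, -3/2) → (18, -3/4); (-6, 3/2) → (-18, 3/4)
T5 translate by (1, 5): (27, 0) → (28, 5); (27, 6) → (28, 11); (18, -3/4) → (19, 17/4); (-18, 3/4) → (-17, 23/4)
T6 scale by (2, 1): (28, 5) → (56, 5); (28, 11) → (56, 11); (19, 17/4) → (38, 17/4); (-17, 23/4) → (-34, 23/4)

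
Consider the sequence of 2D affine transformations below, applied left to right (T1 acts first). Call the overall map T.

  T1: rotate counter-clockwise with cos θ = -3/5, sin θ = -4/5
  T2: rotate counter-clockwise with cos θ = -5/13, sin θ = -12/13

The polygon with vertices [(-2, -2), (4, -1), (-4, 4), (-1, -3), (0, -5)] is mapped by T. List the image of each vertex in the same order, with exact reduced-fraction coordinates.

T1 rotate counter-clockwise with cos θ = -3/5, sin θ = -4/5: (-2, -2) → (-2/5, 14/5); (4, -1) → (-16/5, -13/5); (-4, 4) → (28/5, 4/5); (-1, -3) → (-9/5, 13/5); (0, -5) → (-4, 3)
T2 rotate counter-clockwise with cos θ = -5/13, sin θ = -12/13: (-2/5, 14/5) → (178/65, -46/65); (-16/5, -13/5) → (-76/65, 257/65); (28/5, 4/5) → (-92/65, -356/65); (-9/5, 13/5) → (201/65, 43/65); (-4, 3) → (56/13, 33/13)

image vertices: (178/65, -46/65), (-76/65, 257/65), (-92/65, -356/65), (201/65, 43/65), (56/13, 33/13)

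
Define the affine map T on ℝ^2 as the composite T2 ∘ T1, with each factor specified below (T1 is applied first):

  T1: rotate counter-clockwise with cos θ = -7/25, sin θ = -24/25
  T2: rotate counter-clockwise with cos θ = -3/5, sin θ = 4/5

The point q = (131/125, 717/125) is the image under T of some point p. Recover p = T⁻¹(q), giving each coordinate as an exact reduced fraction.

p = (3, 5)

T1 = [-7/25 24/25 0; -24/25 -7/25 0; 0 0 1]
T2·T1 = [117/125 -44/125 0; 44/125 117/125 0; 0 0 1]
det M = 1; M⁻¹ = [117/125 44/125 0; -44/125 117/125 0; 0 0 1]
M⁻¹ · (131/125, 717/125)ᵀ = (3, 5)ᵀ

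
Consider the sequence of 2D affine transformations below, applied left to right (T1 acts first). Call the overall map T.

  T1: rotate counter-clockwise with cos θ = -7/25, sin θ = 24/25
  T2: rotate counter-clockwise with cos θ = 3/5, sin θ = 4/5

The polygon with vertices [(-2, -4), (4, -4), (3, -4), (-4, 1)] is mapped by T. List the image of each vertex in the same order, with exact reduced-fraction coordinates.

image vertices: (82/25, 76/25), (-292/125, 644/125), (-7/5, 24/5), (424/125, -293/125)

T1 rotate counter-clockwise with cos θ = -7/25, sin θ = 24/25: (-2, -4) → (22/5, -4/5); (4, -4) → (68/25, 124/25); (3, -4) → (3, 4); (-4, 1) → (4/25, -103/25)
T2 rotate counter-clockwise with cos θ = 3/5, sin θ = 4/5: (22/5, -4/5) → (82/25, 76/25); (68/25, 124/25) → (-292/125, 644/125); (3, 4) → (-7/5, 24/5); (4/25, -103/25) → (424/125, -293/125)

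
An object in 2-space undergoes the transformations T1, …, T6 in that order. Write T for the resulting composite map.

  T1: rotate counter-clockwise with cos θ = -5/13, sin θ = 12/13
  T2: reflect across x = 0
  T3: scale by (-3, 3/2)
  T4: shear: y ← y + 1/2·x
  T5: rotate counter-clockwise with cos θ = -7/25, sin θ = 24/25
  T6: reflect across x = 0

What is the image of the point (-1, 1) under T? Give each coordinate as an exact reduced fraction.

T1 rotate counter-clockwise with cos θ = -5/13, sin θ = 12/13: (-1, 1) → (-7/13, -17/13)
T2 reflect across x = 0: (-7/13, -17/13) → (7/13, -17/13)
T3 scale by (-3, 3/2): (7/13, -17/13) → (-21/13, -51/26)
T4 shear: y ← y + 1/2·x: (-21/13, -51/26) → (-21/13, -36/13)
T5 rotate counter-clockwise with cos θ = -7/25, sin θ = 24/25: (-21/13, -36/13) → (1011/325, -252/325)
T6 reflect across x = 0: (1011/325, -252/325) → (-1011/325, -252/325)

T(p) = (-1011/325, -252/325)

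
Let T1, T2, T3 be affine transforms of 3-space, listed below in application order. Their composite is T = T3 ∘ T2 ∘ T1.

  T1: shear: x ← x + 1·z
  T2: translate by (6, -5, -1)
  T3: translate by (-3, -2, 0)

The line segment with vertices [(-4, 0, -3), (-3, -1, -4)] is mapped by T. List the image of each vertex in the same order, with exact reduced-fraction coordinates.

image vertices: (-4, -7, -4), (-4, -8, -5)

T1 shear: x ← x + 1·z: (-4, 0, -3) → (-7, 0, -3); (-3, -1, -4) → (-7, -1, -4)
T2 translate by (6, -5, -1): (-7, 0, -3) → (-1, -5, -4); (-7, -1, -4) → (-1, -6, -5)
T3 translate by (-3, -2, 0): (-1, -5, -4) → (-4, -7, -4); (-1, -6, -5) → (-4, -8, -5)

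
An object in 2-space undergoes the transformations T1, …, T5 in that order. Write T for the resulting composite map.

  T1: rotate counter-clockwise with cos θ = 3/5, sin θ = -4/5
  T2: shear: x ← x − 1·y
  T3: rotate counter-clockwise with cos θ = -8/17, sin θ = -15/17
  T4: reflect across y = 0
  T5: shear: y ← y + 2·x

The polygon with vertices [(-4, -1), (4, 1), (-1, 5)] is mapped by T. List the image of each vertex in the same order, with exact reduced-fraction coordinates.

T1 rotate counter-clockwise with cos θ = 3/5, sin θ = -4/5: (-4, -1) → (-16/5, 13/5); (4, 1) → (16/5, -13/5); (-1, 5) → (17/5, 19/5)
T2 shear: x ← x − 1·y: (-16/5, 13/5) → (-29/5, 13/5); (16/5, -13/5) → (29/5, -13/5); (17/5, 19/5) → (-2/5, 19/5)
T3 rotate counter-clockwise with cos θ = -8/17, sin θ = -15/17: (-29/5, 13/5) → (427/85, 331/85); (29/5, -13/5) → (-427/85, -331/85); (-2/5, 19/5) → (301/85, -122/85)
T4 reflect across y = 0: (427/85, 331/85) → (427/85, -331/85); (-427/85, -331/85) → (-427/85, 331/85); (301/85, -122/85) → (301/85, 122/85)
T5 shear: y ← y + 2·x: (427/85, -331/85) → (427/85, 523/85); (-427/85, 331/85) → (-427/85, -523/85); (301/85, 122/85) → (301/85, 724/85)

image vertices: (427/85, 523/85), (-427/85, -523/85), (301/85, 724/85)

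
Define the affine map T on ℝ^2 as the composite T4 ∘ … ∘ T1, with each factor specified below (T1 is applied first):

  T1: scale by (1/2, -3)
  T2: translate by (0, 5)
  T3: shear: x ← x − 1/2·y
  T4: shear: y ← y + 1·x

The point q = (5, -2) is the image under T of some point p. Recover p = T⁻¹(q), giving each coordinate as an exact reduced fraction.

p = (3, 4)

T1 = [1/2 0 0; 0 -3 0; 0 0 1]
T2·T1 = [1/2 0 0; 0 -3 5; 0 0 1]
T3·…·T1 = [1/2 3/2 -5/2; 0 -3 5; 0 0 1]
T4·…·T1 = [1/2 3/2 -5/2; 1/2 -3/2 5/2; 0 0 1]
det M = -3/2; M⁻¹ = [1 1 0; 1/3 -1/3 5/3; 0 0 1]
M⁻¹ · (5, -2)ᵀ = (3, 4)ᵀ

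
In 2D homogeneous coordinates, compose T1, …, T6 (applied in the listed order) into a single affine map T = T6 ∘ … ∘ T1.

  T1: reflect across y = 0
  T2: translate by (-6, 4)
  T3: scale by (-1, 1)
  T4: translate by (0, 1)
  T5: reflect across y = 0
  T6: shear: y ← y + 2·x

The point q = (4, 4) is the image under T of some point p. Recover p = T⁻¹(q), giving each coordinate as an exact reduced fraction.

p = (2, 1)

T1 = [1 0 0; 0 -1 0; 0 0 1]
T2·T1 = [1 0 -6; 0 -1 4; 0 0 1]
T3·…·T1 = [-1 0 6; 0 -1 4; 0 0 1]
T4·…·T1 = [-1 0 6; 0 -1 5; 0 0 1]
T5·…·T1 = [-1 0 6; 0 1 -5; 0 0 1]
T6·…·T1 = [-1 0 6; -2 1 7; 0 0 1]
det M = -1; M⁻¹ = [-1 0 6; -2 1 5; 0 0 1]
M⁻¹ · (4, 4)ᵀ = (2, 1)ᵀ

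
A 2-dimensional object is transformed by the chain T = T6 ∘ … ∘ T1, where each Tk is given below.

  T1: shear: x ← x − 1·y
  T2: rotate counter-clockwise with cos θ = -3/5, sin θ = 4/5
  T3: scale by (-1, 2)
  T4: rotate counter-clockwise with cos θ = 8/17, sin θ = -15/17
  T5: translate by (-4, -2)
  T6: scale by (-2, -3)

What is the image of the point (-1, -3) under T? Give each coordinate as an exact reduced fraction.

T1 shear: x ← x − 1·y: (-1, -3) → (2, -3)
T2 rotate counter-clockwise with cos θ = -3/5, sin θ = 4/5: (2, -3) → (6/5, 17/5)
T3 scale by (-1, 2): (6/5, 17/5) → (-6/5, 34/5)
T4 rotate counter-clockwise with cos θ = 8/17, sin θ = -15/17: (-6/5, 34/5) → (462/85, 362/85)
T5 translate by (-4, -2): (462/85, 362/85) → (122/85, 192/85)
T6 scale by (-2, -3): (122/85, 192/85) → (-244/85, -576/85)

T(p) = (-244/85, -576/85)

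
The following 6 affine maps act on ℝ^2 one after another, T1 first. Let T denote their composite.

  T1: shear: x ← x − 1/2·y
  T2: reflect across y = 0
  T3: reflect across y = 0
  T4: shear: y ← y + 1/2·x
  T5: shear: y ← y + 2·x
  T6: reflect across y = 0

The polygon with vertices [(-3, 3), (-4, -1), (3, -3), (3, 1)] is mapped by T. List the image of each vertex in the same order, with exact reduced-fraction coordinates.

image vertices: (-9/2, 33/4), (-7/2, 39/4), (9/2, -33/4), (5/2, -29/4)

T1 shear: x ← x − 1/2·y: (-3, 3) → (-9/2, 3); (-4, -1) → (-7/2, -1); (3, -3) → (9/2, -3); (3, 1) → (5/2, 1)
T2 reflect across y = 0: (-9/2, 3) → (-9/2, -3); (-7/2, -1) → (-7/2, 1); (9/2, -3) → (9/2, 3); (5/2, 1) → (5/2, -1)
T3 reflect across y = 0: (-9/2, -3) → (-9/2, 3); (-7/2, 1) → (-7/2, -1); (9/2, 3) → (9/2, -3); (5/2, -1) → (5/2, 1)
T4 shear: y ← y + 1/2·x: (-9/2, 3) → (-9/2, 3/4); (-7/2, -1) → (-7/2, -11/4); (9/2, -3) → (9/2, -3/4); (5/2, 1) → (5/2, 9/4)
T5 shear: y ← y + 2·x: (-9/2, 3/4) → (-9/2, -33/4); (-7/2, -11/4) → (-7/2, -39/4); (9/2, -3/4) → (9/2, 33/4); (5/2, 9/4) → (5/2, 29/4)
T6 reflect across y = 0: (-9/2, -33/4) → (-9/2, 33/4); (-7/2, -39/4) → (-7/2, 39/4); (9/2, 33/4) → (9/2, -33/4); (5/2, 29/4) → (5/2, -29/4)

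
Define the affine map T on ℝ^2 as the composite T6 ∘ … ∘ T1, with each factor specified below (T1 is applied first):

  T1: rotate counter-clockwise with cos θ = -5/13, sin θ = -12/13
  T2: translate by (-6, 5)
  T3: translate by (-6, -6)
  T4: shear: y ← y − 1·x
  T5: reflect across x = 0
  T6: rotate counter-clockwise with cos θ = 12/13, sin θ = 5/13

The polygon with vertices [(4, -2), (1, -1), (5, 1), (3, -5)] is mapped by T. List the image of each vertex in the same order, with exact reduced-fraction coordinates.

T1 rotate counter-clockwise with cos θ = -5/13, sin θ = -12/13: (4, -2) → (-44/13, -38/13); (1, -1) → (-17/13, -7/13); (5, 1) → (-1, -5); (3, -5) → (-75/13, -11/13)
T2 translate by (-6, 5): (-44/13, -38/13) → (-122/13, 27/13); (-17/13, -7/13) → (-95/13, 58/13); (-1, -5) → (-7, 0); (-75/13, -11/13) → (-153/13, 54/13)
T3 translate by (-6, -6): (-122/13, 27/13) → (-200/13, -51/13); (-95/13, 58/13) → (-173/13, -20/13); (-7, 0) → (-13, -6); (-153/13, 54/13) → (-231/13, -24/13)
T4 shear: y ← y − 1·x: (-200/13, -51/13) → (-200/13, 149/13); (-173/13, -20/13) → (-173/13, 153/13); (-13, -6) → (-13, 7); (-231/13, -24/13) → (-231/13, 207/13)
T5 reflect across x = 0: (-200/13, 149/13) → (200/13, 149/13); (-173/13, 153/13) → (173/13, 153/13); (-13, 7) → (13, 7); (-231/13, 207/13) → (231/13, 207/13)
T6 rotate counter-clockwise with cos θ = 12/13, sin θ = 5/13: (200/13, 149/13) → (1655/169, 2788/169); (173/13, 153/13) → (1311/169, 2701/169); (13, 7) → (121/13, 149/13); (231/13, 207/13) → (1737/169, 3639/169)

image vertices: (1655/169, 2788/169), (1311/169, 2701/169), (121/13, 149/13), (1737/169, 3639/169)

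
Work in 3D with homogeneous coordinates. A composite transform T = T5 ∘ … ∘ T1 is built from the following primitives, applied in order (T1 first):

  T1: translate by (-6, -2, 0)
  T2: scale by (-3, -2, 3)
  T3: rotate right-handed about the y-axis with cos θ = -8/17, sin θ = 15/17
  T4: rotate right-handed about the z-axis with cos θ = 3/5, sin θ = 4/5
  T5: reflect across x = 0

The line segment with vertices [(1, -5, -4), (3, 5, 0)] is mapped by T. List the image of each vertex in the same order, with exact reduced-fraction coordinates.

image vertices: (1852/85, -486/85, -129/17), (-192/85, -594/85, -135/17)

T1 translate by (-6, -2, 0): (1, -5, -4) → (-5, -7, -4); (3, 5, 0) → (-3, 3, 0)
T2 scale by (-3, -2, 3): (-5, -7, -4) → (15, 14, -12); (-3, 3, 0) → (9, -6, 0)
T3 rotate right-handed about the y-axis with cos θ = -8/17, sin θ = 15/17: (15, 14, -12) → (-300/17, 14, -129/17); (9, -6, 0) → (-72/17, -6, -135/17)
T4 rotate right-handed about the z-axis with cos θ = 3/5, sin θ = 4/5: (-300/17, 14, -129/17) → (-1852/85, -486/85, -129/17); (-72/17, -6, -135/17) → (192/85, -594/85, -135/17)
T5 reflect across x = 0: (-1852/85, -486/85, -129/17) → (1852/85, -486/85, -129/17); (192/85, -594/85, -135/17) → (-192/85, -594/85, -135/17)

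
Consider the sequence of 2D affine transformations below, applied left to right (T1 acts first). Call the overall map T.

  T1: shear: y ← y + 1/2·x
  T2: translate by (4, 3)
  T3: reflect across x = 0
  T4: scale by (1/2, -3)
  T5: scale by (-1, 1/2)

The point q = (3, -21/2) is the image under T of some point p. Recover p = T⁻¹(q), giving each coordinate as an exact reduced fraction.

T1 = [1 0 0; 1/2 1 0; 0 0 1]
T2·T1 = [1 0 4; 1/2 1 3; 0 0 1]
T3·…·T1 = [-1 0 -4; 1/2 1 3; 0 0 1]
T4·…·T1 = [-1/2 0 -2; -3/2 -3 -9; 0 0 1]
T5·…·T1 = [1/2 0 2; -3/4 -3/2 -9/2; 0 0 1]
det M = -3/4; M⁻¹ = [2 0 -4; -1 -2/3 -1; 0 0 1]
M⁻¹ · (3, -21/2)ᵀ = (2, 3)ᵀ

p = (2, 3)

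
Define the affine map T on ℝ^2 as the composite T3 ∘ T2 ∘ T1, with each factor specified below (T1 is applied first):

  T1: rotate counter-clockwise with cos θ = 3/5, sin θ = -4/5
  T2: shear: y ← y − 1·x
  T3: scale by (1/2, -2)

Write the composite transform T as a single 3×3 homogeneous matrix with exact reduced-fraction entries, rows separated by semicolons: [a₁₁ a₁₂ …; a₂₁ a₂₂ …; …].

T = [3/10 2/5 0; 14/5 2/5 0; 0 0 1]

T1 = [3/5 4/5 0; -4/5 3/5 0; 0 0 1]
T2·T1 = [3/5 4/5 0; -7/5 -1/5 0; 0 0 1]
T3·…·T1 = [3/10 2/5 0; 14/5 2/5 0; 0 0 1]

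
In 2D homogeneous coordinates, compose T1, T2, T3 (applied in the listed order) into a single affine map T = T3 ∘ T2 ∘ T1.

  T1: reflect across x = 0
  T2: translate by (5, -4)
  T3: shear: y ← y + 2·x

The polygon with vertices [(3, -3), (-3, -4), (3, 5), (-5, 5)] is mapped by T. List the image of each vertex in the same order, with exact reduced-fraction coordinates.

image vertices: (2, -3), (8, 8), (2, 5), (10, 21)

T1 reflect across x = 0: (3, -3) → (-3, -3); (-3, -4) → (3, -4); (3, 5) → (-3, 5); (-5, 5) → (5, 5)
T2 translate by (5, -4): (-3, -3) → (2, -7); (3, -4) → (8, -8); (-3, 5) → (2, 1); (5, 5) → (10, 1)
T3 shear: y ← y + 2·x: (2, -7) → (2, -3); (8, -8) → (8, 8); (2, 1) → (2, 5); (10, 1) → (10, 21)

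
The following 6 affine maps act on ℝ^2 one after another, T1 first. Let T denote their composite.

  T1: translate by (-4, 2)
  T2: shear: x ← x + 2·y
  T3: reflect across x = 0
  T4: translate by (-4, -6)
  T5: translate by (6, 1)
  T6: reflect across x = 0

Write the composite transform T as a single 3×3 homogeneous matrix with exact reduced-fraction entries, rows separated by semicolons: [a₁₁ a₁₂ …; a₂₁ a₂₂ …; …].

T = [1 2 -2; 0 1 -3; 0 0 1]

T1 = [1 0 -4; 0 1 2; 0 0 1]
T2·T1 = [1 2 0; 0 1 2; 0 0 1]
T3·…·T1 = [-1 -2 0; 0 1 2; 0 0 1]
T4·…·T1 = [-1 -2 -4; 0 1 -4; 0 0 1]
T5·…·T1 = [-1 -2 2; 0 1 -3; 0 0 1]
T6·…·T1 = [1 2 -2; 0 1 -3; 0 0 1]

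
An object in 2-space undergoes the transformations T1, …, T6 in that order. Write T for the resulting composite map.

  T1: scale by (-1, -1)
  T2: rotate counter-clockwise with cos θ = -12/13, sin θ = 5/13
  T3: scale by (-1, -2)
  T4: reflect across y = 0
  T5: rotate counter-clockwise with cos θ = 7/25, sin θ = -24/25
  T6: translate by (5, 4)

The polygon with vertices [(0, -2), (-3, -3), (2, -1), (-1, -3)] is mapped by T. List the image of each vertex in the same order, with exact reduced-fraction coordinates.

T1 scale by (-1, -1): (0, -2) → (0, 2); (-3, -3) → (3, 3); (2, -1) → (-2, 1); (-1, -3) → (1, 3)
T2 rotate counter-clockwise with cos θ = -12/13, sin θ = 5/13: (0, 2) → (-10/13, -24/13); (3, 3) → (-51/13, -21/13); (-2, 1) → (19/13, -22/13); (1, 3) → (-27/13, -31/13)
T3 scale by (-1, -2): (-10/13, -24/13) → (10/13, 48/13); (-51/13, -21/13) → (51/13, 42/13); (19/13, -22/13) → (-19/13, 44/13); (-27/13, -31/13) → (27/13, 62/13)
T4 reflect across y = 0: (10/13, 48/13) → (10/13, -48/13); (51/13, 42/13) → (51/13, -42/13); (-19/13, 44/13) → (-19/13, -44/13); (27/13, 62/13) → (27/13, -62/13)
T5 rotate counter-clockwise with cos θ = 7/25, sin θ = -24/25: (10/13, -48/13) → (-1082/325, -576/325); (51/13, -42/13) → (-651/325, -1518/325); (-19/13, -44/13) → (-1189/325, 148/325); (27/13, -62/13) → (-1299/325, -1082/325)
T6 translate by (5, 4): (-1082/325, -576/325) → (543/325, 724/325); (-651/325, -1518/325) → (974/325, -218/325); (-1189/325, 148/325) → (436/325, 1448/325); (-1299/325, -1082/325) → (326/325, 218/325)

image vertices: (543/325, 724/325), (974/325, -218/325), (436/325, 1448/325), (326/325, 218/325)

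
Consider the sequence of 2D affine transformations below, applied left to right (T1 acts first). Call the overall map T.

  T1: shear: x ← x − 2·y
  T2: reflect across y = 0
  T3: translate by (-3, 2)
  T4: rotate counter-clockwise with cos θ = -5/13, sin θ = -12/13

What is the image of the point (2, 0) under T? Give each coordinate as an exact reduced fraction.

T1 shear: x ← x − 2·y: (2, 0) → (2, 0)
T2 reflect across y = 0: (2, 0) → (2, 0)
T3 translate by (-3, 2): (2, 0) → (-1, 2)
T4 rotate counter-clockwise with cos θ = -5/13, sin θ = -12/13: (-1, 2) → (29/13, 2/13)

T(p) = (29/13, 2/13)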